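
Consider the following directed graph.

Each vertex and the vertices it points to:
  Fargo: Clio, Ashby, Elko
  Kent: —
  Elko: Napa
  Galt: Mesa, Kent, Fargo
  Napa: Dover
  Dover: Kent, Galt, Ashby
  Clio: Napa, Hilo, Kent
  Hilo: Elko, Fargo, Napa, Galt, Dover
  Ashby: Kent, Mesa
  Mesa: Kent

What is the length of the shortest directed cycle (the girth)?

For each vertex v, BFS finds the shortest path from v back to v.
The shortest such closed walk is Clio → Hilo → Fargo → Clio, length 3.

3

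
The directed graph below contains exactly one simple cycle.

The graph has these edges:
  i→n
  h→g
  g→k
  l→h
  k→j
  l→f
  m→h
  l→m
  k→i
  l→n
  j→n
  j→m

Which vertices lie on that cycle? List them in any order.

g, h, j, k, m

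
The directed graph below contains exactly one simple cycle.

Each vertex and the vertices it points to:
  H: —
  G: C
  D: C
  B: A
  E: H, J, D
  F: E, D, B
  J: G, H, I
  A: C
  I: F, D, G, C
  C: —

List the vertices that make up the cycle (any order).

E, F, I, J

DFS with gray/black marking from F:
F gray
  E gray
    H gray
    H black
    J gray
      G gray
        C gray
        C black
      G black
      J→H: H black — skip
      I gray
        I→F: F is gray → back edge
Back edge closes the cycle F → E → J → I → F; its vertices are {E, F, I, J}.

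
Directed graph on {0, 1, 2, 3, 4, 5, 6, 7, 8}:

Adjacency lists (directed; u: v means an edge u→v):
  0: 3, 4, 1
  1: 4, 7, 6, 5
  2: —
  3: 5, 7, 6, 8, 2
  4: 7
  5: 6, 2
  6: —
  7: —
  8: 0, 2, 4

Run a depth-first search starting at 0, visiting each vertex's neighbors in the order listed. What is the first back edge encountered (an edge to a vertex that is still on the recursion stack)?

8→0

DFS from 0 (visiting each vertex's neighbors in the order listed); mark gray on enter, black on exit:
0 gray
  3 gray
    5 gray
      6 gray
      6 black
      2 gray
      2 black
    5 black
    7 gray
    7 black
    3→6: 6 black — skip
    8 gray
      8→0: 0 is gray → back edge
First back edge: 8 → 0.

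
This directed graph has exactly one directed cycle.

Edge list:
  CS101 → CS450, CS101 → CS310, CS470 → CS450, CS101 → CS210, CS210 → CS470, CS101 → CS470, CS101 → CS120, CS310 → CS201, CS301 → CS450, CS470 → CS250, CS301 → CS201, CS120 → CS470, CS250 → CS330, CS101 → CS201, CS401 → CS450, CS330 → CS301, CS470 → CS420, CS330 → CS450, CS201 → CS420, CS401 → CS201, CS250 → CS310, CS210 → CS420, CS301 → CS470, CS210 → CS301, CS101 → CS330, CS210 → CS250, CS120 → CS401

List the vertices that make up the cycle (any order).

CS250, CS301, CS330, CS470

DFS with gray/black marking from CS301:
CS301 gray
  CS450 gray
  CS450 black
  CS470 gray
    CS420 gray
    CS420 black
    CS470→CS450: CS450 black — skip
    CS250 gray
      CS330 gray
        CS330→CS450: CS450 black — skip
        CS330→CS301: CS301 is gray → back edge
Back edge closes the cycle CS301 → CS470 → CS250 → CS330 → CS301; its vertices are {CS250, CS301, CS330, CS470}.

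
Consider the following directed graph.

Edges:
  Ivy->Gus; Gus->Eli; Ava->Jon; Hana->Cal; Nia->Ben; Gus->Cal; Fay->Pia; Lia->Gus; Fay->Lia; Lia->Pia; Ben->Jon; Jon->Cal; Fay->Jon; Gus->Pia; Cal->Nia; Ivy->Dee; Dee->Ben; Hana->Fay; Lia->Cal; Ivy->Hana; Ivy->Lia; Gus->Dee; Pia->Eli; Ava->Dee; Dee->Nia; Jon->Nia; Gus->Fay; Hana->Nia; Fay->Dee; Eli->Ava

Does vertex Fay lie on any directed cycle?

Yes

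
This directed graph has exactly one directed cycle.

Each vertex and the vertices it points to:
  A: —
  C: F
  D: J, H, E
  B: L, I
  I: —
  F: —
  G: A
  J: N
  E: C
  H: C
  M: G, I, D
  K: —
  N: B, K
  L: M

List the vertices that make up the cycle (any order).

DFS with gray/black marking from M:
M gray
  G gray
    A gray
    A black
  G black
  I gray
  I black
  D gray
    J gray
      N gray
        B gray
          L gray
            L→M: M is gray → back edge
Back edge closes the cycle M → D → J → N → B → L → M; its vertices are {B, D, J, L, M, N}.

B, D, J, L, M, N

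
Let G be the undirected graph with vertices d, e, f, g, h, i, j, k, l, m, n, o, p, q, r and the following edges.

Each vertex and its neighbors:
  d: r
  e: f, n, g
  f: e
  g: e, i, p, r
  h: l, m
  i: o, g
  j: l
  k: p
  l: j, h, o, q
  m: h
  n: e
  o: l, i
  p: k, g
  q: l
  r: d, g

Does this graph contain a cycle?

No

DFS, tracking each vertex's parent; an edge to a visited non-parent vertex closes a cycle.
Start from k:
visit k (parent –)
  visit p (parent k)
    p–k: parent, skip
    visit g (parent p)
      visit e (parent g)
        visit f (parent e)
          f–e: parent, skip
        visit n (parent e)
          n–e: parent, skip
        e–g: parent, skip
      visit i (parent g)
        visit o (parent i)
          visit l (parent o)
            visit j (parent l)
              j–l: parent, skip
            visit h (parent l)
              h–l: parent, skip
              visit m (parent h)
                m–h: parent, skip
            l–o: parent, skip
            visit q (parent l)
              q–l: parent, skip
          o–i: parent, skip
        i–g: parent, skip
      g–p: parent, skip
      visit r (parent g)
        visit d (parent r)
          d–r: parent, skip
        r–g: parent, skip
No non-parent visited neighbor found — the graph is a forest.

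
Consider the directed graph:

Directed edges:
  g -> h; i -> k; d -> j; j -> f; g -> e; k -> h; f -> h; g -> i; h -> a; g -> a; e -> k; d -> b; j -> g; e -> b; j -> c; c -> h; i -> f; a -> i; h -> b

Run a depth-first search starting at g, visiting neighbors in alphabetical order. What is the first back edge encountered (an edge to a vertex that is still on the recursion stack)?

DFS from g (visiting neighbors in alphabetical order); mark gray on enter, black on exit:
g gray
  a gray
    i gray
      f gray
        h gray
          h→a: a is gray → back edge
First back edge: h → a.

h→a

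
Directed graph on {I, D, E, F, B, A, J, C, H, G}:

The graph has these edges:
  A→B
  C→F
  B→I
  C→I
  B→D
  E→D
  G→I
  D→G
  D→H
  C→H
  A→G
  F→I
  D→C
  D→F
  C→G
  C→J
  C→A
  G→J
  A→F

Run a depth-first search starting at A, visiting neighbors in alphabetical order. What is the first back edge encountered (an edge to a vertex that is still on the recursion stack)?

C->A

DFS from A (visiting neighbors in alphabetical order); mark gray on enter, black on exit:
A gray
  B gray
    D gray
      C gray
        C→A: A is gray → back edge
First back edge: C → A.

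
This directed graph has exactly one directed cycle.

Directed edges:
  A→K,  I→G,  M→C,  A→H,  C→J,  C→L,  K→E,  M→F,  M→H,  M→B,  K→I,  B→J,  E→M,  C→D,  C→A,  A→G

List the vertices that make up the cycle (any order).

DFS with gray/black marking from M:
M gray
  B gray
    J gray
    J black
  B black
  C gray
    L gray
    L black
    C→J: J black — skip
    D gray
    D black
    A gray
      G gray
      G black
      K gray
        E gray
          E→M: M is gray → back edge
Back edge closes the cycle M → C → A → K → E → M; its vertices are {A, C, E, K, M}.

A, C, E, K, M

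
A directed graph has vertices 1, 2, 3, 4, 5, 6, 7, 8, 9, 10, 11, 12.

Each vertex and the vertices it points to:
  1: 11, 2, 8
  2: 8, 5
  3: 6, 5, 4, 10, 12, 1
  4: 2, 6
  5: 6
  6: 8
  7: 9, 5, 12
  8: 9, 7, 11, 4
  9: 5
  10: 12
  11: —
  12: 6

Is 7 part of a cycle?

7 is on a cycle iff 7 can reach itself via ≥1 edge.
7 → 5 → 6 → 8 → 7 — yes.

Yes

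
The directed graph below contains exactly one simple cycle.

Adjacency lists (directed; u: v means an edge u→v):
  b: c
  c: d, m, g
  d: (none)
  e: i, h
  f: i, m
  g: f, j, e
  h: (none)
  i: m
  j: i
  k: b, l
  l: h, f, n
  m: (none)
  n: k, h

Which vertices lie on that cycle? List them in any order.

k, l, n

DFS with gray/black marking from k:
k gray
  b gray
    c gray
      d gray
      d black
      m gray
      m black
      g gray
        f gray
          i gray
            i→m: m black — skip
          i black
          f→m: m black — skip
        f black
        j gray
          j→i: i black — skip
        j black
        e gray
          e→i: i black — skip
          h gray
          h black
        e black
      g black
    c black
  b black
  l gray
    l→h: h black — skip
    l→f: f black — skip
    n gray
      n→k: k is gray → back edge
Back edge closes the cycle k → l → n → k; its vertices are {k, l, n}.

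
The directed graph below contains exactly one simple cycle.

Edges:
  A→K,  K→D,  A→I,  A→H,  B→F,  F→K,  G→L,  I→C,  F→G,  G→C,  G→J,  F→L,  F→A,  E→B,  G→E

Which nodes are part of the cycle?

B, E, F, G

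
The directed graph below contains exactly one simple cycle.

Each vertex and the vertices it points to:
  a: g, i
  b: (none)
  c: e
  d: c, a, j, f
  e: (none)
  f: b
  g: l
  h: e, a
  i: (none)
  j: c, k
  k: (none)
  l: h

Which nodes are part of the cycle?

a, g, h, l

DFS with gray/black marking from a:
a gray
  g gray
    l gray
      h gray
        e gray
        e black
        h→a: a is gray → back edge
Back edge closes the cycle a → g → l → h → a; its vertices are {a, g, h, l}.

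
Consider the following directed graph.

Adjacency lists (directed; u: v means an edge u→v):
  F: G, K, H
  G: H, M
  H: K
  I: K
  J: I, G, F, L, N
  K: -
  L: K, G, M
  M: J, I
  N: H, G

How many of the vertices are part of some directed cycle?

6

A vertex is on a directed cycle iff it belongs to a strongly connected component of size ≥ 2 (or has a self-loop).
The vertices on cycles are {F, G, J, L, M, N} — 6 in total.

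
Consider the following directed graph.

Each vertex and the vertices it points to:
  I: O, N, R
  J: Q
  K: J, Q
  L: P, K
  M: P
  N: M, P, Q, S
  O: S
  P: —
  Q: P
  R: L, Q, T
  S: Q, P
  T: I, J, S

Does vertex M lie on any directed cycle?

No

M lies on a cycle iff there is a path from M back to itself.
Exploring from M, it never reaches itself; equivalently, its strongly connected component is a singleton.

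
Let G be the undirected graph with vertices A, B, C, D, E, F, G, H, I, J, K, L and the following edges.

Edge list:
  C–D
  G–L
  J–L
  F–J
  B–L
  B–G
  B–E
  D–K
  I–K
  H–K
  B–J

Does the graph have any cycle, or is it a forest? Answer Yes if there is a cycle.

Yes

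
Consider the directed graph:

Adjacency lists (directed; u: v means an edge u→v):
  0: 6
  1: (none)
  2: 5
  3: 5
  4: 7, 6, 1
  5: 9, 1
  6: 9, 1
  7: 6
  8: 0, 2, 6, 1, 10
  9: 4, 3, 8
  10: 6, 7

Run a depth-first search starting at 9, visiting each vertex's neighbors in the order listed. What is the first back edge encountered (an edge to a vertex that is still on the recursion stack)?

6->9

DFS from 9 (visiting each vertex's neighbors in the order listed); mark gray on enter, black on exit:
9 gray
  4 gray
    7 gray
      6 gray
        6→9: 9 is gray → back edge
First back edge: 6 → 9.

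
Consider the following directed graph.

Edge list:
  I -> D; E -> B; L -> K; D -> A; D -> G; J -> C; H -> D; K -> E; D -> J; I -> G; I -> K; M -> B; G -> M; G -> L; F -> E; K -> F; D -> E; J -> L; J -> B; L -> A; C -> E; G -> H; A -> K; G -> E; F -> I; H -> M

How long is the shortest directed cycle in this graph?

3

For each vertex v, BFS finds the shortest path from v back to v.
The shortest such closed walk is I → K → F → I, length 3.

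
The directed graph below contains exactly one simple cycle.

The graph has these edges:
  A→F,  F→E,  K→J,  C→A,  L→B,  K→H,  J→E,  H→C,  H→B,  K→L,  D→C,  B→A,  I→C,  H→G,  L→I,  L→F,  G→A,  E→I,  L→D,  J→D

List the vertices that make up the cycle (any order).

A, C, E, F, I

DFS with gray/black marking from E:
E gray
  I gray
    C gray
      A gray
        F gray
          F→E: E is gray → back edge
Back edge closes the cycle E → I → C → A → F → E; its vertices are {A, C, E, F, I}.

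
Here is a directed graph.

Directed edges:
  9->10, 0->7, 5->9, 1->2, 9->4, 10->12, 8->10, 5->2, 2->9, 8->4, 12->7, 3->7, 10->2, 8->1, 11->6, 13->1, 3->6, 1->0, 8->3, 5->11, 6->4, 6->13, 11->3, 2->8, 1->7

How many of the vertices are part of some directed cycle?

8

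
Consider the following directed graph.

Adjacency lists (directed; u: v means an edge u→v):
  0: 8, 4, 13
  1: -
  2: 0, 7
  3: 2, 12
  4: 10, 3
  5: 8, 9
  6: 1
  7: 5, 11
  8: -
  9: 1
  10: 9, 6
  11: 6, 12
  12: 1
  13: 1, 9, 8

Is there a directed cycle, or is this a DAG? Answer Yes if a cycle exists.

Yes

DFS with white/gray/black marking, starting from 4:
4 gray
  10 gray
    9 gray
      1 gray
      1 black
    9 black
    6 gray
      6→1: 1 black — skip
    6 black
  10 black
  3 gray
    2 gray
      0 gray
        8 gray
        8 black
        0→4: 4 is gray → back edge
Back edge found, so a cycle exists: 4 → 3 → 2 → 0 → 4.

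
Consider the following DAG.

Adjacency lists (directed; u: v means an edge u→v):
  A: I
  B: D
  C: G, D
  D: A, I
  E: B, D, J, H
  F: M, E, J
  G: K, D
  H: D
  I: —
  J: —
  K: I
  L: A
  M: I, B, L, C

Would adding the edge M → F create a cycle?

Yes

Adding M→F creates a cycle iff F can already reach M.
Path from F: F → M.
So F → … → M → F is a cycle.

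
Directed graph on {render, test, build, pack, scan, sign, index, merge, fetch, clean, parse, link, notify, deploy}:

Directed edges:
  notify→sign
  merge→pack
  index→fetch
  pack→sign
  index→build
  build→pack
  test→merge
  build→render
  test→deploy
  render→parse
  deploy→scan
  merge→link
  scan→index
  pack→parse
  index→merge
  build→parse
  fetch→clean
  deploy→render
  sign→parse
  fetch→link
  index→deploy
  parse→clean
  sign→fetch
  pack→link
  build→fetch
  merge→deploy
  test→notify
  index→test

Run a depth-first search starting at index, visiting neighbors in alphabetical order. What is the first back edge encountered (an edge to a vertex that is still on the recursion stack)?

DFS from index (visiting neighbors in alphabetical order); mark gray on enter, black on exit:
index gray
  build gray
    fetch gray
      clean gray
      clean black
      link gray
      link black
    fetch black
    pack gray
      pack→link: link black — skip
      parse gray
        parse→clean: clean black — skip
      parse black
      sign gray
        sign→fetch: fetch black — skip
        sign→parse: parse black — skip
      sign black
    pack black
    build→parse: parse black — skip
    render gray
      render→parse: parse black — skip
    render black
  build black
  deploy gray
    deploy→render: render black — skip
    scan gray
      scan→index: index is gray → back edge
First back edge: scan → index.

scan->index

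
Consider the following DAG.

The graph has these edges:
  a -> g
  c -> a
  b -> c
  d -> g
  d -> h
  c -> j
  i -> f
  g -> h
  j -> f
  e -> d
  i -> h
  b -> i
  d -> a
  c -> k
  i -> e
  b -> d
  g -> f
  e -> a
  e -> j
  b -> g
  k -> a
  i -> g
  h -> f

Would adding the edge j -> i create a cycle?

Yes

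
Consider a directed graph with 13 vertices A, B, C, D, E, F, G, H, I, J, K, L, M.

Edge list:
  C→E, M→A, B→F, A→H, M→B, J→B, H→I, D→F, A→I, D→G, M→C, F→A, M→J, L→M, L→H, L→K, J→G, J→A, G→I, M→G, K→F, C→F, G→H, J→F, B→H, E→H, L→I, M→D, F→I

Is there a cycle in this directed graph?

DFS with white/gray/black marking, starting from G:
G gray
  I gray
  I black
  H gray
    H→I: I black — skip
  H black
G black
A gray
  A→H: H black — skip
  A→I: I black — skip
A black
B gray
  B→H: H black — skip
  F gray
    F→I: I black — skip
    F→A: A black — skip
  F black
B black
C gray
  E gray
    E→H: H black — skip
  E black
  C→F: F black — skip
C black
D gray
  D→G: G black — skip
  D→F: F black — skip
D black
J gray
  J→A: A black — skip
  J→F: F black — skip
  J→G: G black — skip
  J→B: B black — skip
J black
K gray
  K→F: F black — skip
K black
L gray
  L→I: I black — skip
  L→K: K black — skip
  L→H: H black — skip
  M gray
    M→C: C black — skip
    M→J: J black — skip
    M→D: D black — skip
    M→A: A black — skip
    M→G: G black — skip
    M→B: B black — skip
  M black
L black
Every edge goes to a white or black vertex — no back edge, so the graph is acyclic.

No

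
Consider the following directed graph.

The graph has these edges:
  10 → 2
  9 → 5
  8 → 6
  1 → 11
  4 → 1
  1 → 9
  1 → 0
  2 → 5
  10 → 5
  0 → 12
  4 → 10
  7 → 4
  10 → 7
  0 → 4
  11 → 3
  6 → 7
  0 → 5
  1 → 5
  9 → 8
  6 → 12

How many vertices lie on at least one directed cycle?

8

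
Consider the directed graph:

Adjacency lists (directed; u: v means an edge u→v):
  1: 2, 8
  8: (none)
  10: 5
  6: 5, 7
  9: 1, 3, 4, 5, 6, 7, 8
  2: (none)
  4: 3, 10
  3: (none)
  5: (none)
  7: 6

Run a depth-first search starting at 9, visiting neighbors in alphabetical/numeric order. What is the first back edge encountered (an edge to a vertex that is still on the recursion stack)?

7->6

DFS from 9 (visiting neighbors in alphabetical/numeric order); mark gray on enter, black on exit:
9 gray
  1 gray
    2 gray
    2 black
    8 gray
    8 black
  1 black
  3 gray
  3 black
  4 gray
    4→3: 3 black — skip
    10 gray
      5 gray
      5 black
    10 black
  4 black
  9→5: 5 black — skip
  6 gray
    6→5: 5 black — skip
    7 gray
      7→6: 6 is gray → back edge
First back edge: 7 → 6.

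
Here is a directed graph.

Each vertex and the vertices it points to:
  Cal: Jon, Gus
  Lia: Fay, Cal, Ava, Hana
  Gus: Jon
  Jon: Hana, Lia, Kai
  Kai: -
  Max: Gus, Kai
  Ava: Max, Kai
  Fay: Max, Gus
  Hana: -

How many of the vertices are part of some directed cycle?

7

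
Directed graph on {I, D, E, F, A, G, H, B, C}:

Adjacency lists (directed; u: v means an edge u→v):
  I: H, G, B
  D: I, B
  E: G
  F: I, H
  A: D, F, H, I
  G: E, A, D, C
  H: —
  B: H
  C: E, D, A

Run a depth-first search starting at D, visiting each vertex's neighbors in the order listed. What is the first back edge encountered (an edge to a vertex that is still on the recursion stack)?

E->G

DFS from D (visiting each vertex's neighbors in the order listed); mark gray on enter, black on exit:
D gray
  I gray
    H gray
    H black
    G gray
      E gray
        E→G: G is gray → back edge
First back edge: E → G.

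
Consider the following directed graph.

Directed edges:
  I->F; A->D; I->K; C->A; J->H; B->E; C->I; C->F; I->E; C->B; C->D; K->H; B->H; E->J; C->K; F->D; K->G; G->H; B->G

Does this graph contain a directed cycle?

DFS with white/gray/black marking, starting from H:
H gray
H black
A gray
  D gray
  D black
A black
B gray
  E gray
    J gray
      J→H: H black — skip
    J black
  E black
  B→H: H black — skip
  G gray
    G→H: H black — skip
  G black
B black
C gray
  C→D: D black — skip
  I gray
    F gray
      F→D: D black — skip
    F black
    K gray
      K→H: H black — skip
      K→G: G black — skip
    K black
    I→E: E black — skip
  I black
  C→K: K black — skip
  C→F: F black — skip
  C→B: B black — skip
  C→A: A black — skip
C black
Every edge goes to a white or black vertex — no back edge, so the graph is acyclic.

No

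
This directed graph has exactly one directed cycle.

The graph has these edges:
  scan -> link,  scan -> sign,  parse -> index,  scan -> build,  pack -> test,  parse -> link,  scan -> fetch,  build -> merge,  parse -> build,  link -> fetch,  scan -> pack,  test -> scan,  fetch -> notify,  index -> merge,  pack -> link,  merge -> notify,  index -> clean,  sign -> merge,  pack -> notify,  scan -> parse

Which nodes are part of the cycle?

pack, scan, test

DFS with gray/black marking from scan:
scan gray
  link gray
    fetch gray
      notify gray
      notify black
    fetch black
  link black
  sign gray
    merge gray
      merge→notify: notify black — skip
    merge black
  sign black
  scan→fetch: fetch black — skip
  parse gray
    build gray
      build→merge: merge black — skip
    build black
    parse→link: link black — skip
    index gray
      clean gray
      clean black
      index→merge: merge black — skip
    index black
  parse black
  pack gray
    test gray
      test→scan: scan is gray → back edge
Back edge closes the cycle scan → pack → test → scan; its vertices are {pack, scan, test}.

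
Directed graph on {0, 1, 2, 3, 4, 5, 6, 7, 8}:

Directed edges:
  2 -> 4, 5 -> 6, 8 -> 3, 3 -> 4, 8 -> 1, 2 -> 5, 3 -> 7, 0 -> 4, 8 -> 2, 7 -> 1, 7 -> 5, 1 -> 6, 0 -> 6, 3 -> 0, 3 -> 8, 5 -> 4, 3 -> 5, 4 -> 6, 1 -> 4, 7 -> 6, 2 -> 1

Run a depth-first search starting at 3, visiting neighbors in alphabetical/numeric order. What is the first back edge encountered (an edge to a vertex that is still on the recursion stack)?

DFS from 3 (visiting neighbors in alphabetical/numeric order); mark gray on enter, black on exit:
3 gray
  0 gray
    4 gray
      6 gray
      6 black
    4 black
    0→6: 6 black — skip
  0 black
  3→4: 4 black — skip
  5 gray
    5→4: 4 black — skip
    5→6: 6 black — skip
  5 black
  7 gray
    1 gray
      1→4: 4 black — skip
      1→6: 6 black — skip
    1 black
    7→5: 5 black — skip
    7→6: 6 black — skip
  7 black
  8 gray
    8→1: 1 black — skip
    2 gray
      2→1: 1 black — skip
      2→4: 4 black — skip
      2→5: 5 black — skip
    2 black
    8→3: 3 is gray → back edge
First back edge: 8 → 3.

8→3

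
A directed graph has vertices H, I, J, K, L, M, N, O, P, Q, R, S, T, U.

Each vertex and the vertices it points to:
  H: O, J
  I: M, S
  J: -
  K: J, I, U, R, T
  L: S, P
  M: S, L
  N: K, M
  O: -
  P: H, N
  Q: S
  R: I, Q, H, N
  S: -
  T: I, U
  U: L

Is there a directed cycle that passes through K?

Yes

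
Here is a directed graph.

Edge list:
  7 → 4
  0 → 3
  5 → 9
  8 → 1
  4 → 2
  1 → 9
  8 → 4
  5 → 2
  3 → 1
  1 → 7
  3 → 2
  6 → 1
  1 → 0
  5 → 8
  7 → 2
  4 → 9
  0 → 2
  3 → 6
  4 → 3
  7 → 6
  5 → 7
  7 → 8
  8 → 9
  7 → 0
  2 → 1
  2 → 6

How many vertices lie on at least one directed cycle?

8

A vertex is on a directed cycle iff it belongs to a strongly connected component of size ≥ 2 (or has a self-loop).
The vertices on cycles are {0, 1, 2, 3, 4, 6, 7, 8} — 8 in total.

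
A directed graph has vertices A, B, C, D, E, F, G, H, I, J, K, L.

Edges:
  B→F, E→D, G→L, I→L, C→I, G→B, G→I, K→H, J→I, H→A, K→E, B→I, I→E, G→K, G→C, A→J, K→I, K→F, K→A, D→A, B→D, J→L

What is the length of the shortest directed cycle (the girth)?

For each vertex v, BFS finds the shortest path from v back to v.
The shortest such closed walk is E → D → A → J → I → E, length 5.

5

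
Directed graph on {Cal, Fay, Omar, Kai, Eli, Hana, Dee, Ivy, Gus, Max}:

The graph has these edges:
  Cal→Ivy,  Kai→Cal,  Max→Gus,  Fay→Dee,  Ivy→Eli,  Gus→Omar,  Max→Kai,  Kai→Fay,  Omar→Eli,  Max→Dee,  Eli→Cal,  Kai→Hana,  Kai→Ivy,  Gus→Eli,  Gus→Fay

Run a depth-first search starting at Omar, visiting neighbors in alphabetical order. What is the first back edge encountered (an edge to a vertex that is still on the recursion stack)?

Ivy->Eli

DFS from Omar (visiting neighbors in alphabetical order); mark gray on enter, black on exit:
Omar gray
  Eli gray
    Cal gray
      Ivy gray
        Ivy→Eli: Eli is gray → back edge
First back edge: Ivy → Eli.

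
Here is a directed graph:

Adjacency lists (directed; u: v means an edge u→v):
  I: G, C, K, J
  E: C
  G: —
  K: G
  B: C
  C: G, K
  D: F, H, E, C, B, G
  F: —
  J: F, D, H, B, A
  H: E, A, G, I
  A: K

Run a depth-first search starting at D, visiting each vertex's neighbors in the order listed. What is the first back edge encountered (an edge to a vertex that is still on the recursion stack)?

DFS from D (visiting each vertex's neighbors in the order listed); mark gray on enter, black on exit:
D gray
  F gray
  F black
  H gray
    E gray
      C gray
        G gray
        G black
        K gray
          K→G: G black — skip
        K black
      C black
    E black
    A gray
      A→K: K black — skip
    A black
    H→G: G black — skip
    I gray
      I→G: G black — skip
      I→C: C black — skip
      I→K: K black — skip
      J gray
        J→F: F black — skip
        J→D: D is gray → back edge
First back edge: J → D.

J->D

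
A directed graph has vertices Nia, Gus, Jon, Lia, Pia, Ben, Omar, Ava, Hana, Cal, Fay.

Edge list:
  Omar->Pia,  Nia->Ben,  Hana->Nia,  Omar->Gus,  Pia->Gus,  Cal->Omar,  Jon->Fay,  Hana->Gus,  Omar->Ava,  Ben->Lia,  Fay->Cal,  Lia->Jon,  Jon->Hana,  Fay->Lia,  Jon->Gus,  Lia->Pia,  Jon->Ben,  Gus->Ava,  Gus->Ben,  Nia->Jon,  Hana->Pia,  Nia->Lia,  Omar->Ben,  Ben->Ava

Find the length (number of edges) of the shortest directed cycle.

3

For each vertex v, BFS finds the shortest path from v back to v.
The shortest such closed walk is Hana → Nia → Jon → Hana, length 3.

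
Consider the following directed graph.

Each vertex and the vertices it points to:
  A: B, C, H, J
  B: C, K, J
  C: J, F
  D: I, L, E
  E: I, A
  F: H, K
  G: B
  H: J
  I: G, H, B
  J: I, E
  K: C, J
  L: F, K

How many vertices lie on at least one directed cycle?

10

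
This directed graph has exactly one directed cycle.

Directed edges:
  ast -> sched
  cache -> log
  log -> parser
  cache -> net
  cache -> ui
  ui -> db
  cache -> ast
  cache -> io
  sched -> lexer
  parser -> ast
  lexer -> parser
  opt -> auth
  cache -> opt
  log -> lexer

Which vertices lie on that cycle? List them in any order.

ast, lexer, sched, parser

DFS with gray/black marking from ast:
ast gray
  sched gray
    lexer gray
      parser gray
        parser→ast: ast is gray → back edge
Back edge closes the cycle ast → sched → lexer → parser → ast; its vertices are {ast, lexer, sched, parser}.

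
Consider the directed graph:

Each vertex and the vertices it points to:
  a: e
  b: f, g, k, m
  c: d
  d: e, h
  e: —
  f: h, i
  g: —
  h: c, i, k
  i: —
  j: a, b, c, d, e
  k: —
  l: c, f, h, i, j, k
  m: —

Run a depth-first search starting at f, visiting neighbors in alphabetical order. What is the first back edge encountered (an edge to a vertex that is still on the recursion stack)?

DFS from f (visiting neighbors in alphabetical order); mark gray on enter, black on exit:
f gray
  h gray
    c gray
      d gray
        e gray
        e black
        d→h: h is gray → back edge
First back edge: d → h.

d->h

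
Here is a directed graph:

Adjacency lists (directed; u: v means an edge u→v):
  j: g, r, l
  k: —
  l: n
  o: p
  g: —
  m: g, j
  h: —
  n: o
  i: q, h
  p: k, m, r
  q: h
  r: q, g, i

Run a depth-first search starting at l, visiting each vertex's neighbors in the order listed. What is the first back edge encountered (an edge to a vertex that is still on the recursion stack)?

DFS from l (visiting each vertex's neighbors in the order listed); mark gray on enter, black on exit:
l gray
  n gray
    o gray
      p gray
        k gray
        k black
        m gray
          g gray
          g black
          j gray
            j→g: g black — skip
            r gray
              q gray
                h gray
                h black
              q black
              r→g: g black — skip
              i gray
                i→q: q black — skip
                i→h: h black — skip
              i black
            r black
            j→l: l is gray → back edge
First back edge: j → l.

j→l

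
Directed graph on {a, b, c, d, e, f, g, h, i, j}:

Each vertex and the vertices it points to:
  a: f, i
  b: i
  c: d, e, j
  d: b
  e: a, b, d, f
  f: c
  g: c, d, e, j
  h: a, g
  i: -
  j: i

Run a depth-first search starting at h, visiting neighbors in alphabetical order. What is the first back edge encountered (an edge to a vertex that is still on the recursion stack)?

e->a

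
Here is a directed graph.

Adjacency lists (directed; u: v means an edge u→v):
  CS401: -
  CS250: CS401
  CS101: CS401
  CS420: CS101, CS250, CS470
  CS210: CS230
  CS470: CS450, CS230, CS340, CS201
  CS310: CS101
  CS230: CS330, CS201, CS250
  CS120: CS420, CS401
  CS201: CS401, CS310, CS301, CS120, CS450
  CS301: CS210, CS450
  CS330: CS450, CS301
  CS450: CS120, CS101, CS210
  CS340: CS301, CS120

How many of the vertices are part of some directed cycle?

10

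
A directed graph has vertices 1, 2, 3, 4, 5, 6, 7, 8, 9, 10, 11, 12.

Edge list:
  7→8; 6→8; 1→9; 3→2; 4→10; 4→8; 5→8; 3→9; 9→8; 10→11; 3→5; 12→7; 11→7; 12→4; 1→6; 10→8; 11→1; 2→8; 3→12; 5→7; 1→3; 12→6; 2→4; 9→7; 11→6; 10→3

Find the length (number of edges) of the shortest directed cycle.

4

For each vertex v, BFS finds the shortest path from v back to v.
The shortest such closed walk is 10 → 3 → 2 → 4 → 10, length 4.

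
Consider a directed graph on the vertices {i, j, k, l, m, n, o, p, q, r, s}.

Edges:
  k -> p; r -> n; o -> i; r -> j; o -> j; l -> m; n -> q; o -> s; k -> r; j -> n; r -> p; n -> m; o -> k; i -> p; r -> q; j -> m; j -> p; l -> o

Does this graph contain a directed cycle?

No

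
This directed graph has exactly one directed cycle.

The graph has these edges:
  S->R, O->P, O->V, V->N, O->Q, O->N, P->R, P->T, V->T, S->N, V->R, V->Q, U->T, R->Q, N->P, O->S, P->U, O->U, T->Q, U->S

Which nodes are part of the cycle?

DFS with gray/black marking from P:
P gray
  U gray
    S gray
      N gray
        N→P: P is gray → back edge
Back edge closes the cycle P → U → S → N → P; its vertices are {N, P, S, U}.

N, P, S, U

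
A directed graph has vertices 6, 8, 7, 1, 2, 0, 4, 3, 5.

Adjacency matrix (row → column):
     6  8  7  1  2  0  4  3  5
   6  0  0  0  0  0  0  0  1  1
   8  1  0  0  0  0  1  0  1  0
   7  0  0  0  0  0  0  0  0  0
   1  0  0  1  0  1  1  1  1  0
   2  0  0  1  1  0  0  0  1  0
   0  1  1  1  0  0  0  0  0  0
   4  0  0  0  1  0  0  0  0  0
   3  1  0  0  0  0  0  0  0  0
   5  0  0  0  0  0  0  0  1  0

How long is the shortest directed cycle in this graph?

For each vertex v, BFS finds the shortest path from v back to v.
The shortest such closed walk is 1 → 2 → 1, length 2.

2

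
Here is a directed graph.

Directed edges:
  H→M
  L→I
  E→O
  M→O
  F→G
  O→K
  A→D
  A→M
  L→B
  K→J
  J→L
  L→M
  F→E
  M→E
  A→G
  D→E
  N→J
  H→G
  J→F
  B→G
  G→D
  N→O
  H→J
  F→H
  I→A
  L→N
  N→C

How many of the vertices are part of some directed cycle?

14

A vertex is on a directed cycle iff it belongs to a strongly connected component of size ≥ 2 (or has a self-loop).
The vertices on cycles are {A, B, D, E, F, G, H, I, J, K, L, M, N, O} — 14 in total.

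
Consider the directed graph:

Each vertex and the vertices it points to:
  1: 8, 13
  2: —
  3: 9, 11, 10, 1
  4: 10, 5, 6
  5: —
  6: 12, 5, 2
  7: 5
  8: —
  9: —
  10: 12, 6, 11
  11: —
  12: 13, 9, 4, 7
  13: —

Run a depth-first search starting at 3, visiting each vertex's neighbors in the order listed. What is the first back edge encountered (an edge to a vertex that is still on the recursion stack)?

4->10

DFS from 3 (visiting each vertex's neighbors in the order listed); mark gray on enter, black on exit:
3 gray
  9 gray
  9 black
  11 gray
  11 black
  10 gray
    12 gray
      13 gray
      13 black
      12→9: 9 black — skip
      4 gray
        4→10: 10 is gray → back edge
First back edge: 4 → 10.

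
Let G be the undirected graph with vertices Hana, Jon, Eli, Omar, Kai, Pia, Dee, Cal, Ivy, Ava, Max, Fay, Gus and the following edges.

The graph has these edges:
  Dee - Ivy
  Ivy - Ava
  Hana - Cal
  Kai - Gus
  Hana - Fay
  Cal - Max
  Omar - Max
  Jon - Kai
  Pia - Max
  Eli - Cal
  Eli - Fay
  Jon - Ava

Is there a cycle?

Yes

DFS, tracking each vertex's parent; an edge to a visited non-parent vertex closes a cycle.
Start from Jon:
visit Jon (parent –)
  visit Kai (parent Jon)
    visit Gus (parent Kai)
      Gus–Kai: parent, skip
    Kai–Jon: parent, skip
  visit Ava (parent Jon)
    Ava–Jon: parent, skip
    visit Ivy (parent Ava)
      Ivy–Ava: parent, skip
      visit Dee (parent Ivy)
        Dee–Ivy: parent, skip
visit Hana (parent –)
  visit Fay (parent Hana)
    Fay–Hana: parent, skip
    visit Eli (parent Fay)
      Eli–Fay: parent, skip
      visit Cal (parent Eli)
        visit Max (parent Cal)
          Max–Cal: parent, skip
          visit Pia (parent Max)
            Pia–Max: parent, skip
          visit Omar (parent Max)
            Omar–Max: parent, skip
        Cal–Hana: Hana visited and ≠ parent → cycle
Cycle: Hana – Fay – Eli – Cal – Hana.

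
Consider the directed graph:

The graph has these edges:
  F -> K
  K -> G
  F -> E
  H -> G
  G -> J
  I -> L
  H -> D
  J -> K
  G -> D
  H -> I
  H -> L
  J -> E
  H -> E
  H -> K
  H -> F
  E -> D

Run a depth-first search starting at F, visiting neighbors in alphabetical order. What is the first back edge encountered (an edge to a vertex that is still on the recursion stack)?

J->K

DFS from F (visiting neighbors in alphabetical order); mark gray on enter, black on exit:
F gray
  E gray
    D gray
    D black
  E black
  K gray
    G gray
      G→D: D black — skip
      J gray
        J→E: E black — skip
        J→K: K is gray → back edge
First back edge: J → K.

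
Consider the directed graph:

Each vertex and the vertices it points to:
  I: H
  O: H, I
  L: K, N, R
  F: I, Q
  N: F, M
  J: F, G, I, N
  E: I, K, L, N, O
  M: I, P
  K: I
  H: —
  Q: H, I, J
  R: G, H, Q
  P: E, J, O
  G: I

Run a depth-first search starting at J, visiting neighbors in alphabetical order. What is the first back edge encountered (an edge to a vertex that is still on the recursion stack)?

DFS from J (visiting neighbors in alphabetical order); mark gray on enter, black on exit:
J gray
  F gray
    I gray
      H gray
      H black
    I black
    Q gray
      Q→H: H black — skip
      Q→I: I black — skip
      Q→J: J is gray → back edge
First back edge: Q → J.

Q->J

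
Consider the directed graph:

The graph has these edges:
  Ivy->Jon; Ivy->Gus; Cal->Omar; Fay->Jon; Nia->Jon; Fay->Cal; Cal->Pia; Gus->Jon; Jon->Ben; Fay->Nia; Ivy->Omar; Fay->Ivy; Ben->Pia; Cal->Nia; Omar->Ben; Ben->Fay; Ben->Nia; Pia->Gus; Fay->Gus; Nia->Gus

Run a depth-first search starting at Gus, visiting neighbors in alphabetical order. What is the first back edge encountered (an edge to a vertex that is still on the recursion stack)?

DFS from Gus (visiting neighbors in alphabetical order); mark gray on enter, black on exit:
Gus gray
  Jon gray
    Ben gray
      Fay gray
        Cal gray
          Nia gray
            Nia→Gus: Gus is gray → back edge
First back edge: Nia → Gus.

Nia→Gus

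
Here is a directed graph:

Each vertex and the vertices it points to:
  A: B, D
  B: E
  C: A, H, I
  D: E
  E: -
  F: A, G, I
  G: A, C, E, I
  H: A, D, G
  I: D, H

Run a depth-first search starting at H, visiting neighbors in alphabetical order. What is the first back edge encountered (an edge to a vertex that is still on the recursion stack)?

DFS from H (visiting neighbors in alphabetical order); mark gray on enter, black on exit:
H gray
  A gray
    B gray
      E gray
      E black
    B black
    D gray
      D→E: E black — skip
    D black
  A black
  H→D: D black — skip
  G gray
    G→A: A black — skip
    C gray
      C→A: A black — skip
      C→H: H is gray → back edge
First back edge: C → H.

C→H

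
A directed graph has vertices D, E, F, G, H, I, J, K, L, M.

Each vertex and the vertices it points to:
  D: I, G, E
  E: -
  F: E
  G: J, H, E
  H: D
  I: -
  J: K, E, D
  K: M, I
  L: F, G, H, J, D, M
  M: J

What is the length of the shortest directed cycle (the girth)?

For each vertex v, BFS finds the shortest path from v back to v.
The shortest such closed walk is H → D → G → H, length 3.

3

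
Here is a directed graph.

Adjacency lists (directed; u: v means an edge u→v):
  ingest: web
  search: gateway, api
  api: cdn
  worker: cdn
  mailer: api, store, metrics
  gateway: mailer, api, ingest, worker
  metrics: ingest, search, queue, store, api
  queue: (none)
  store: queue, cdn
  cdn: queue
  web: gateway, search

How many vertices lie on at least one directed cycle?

A vertex is on a directed cycle iff it belongs to a strongly connected component of size ≥ 2 (or has a self-loop).
The vertices on cycles are {web, ingest, mailer, search, gateway, metrics} — 6 in total.

6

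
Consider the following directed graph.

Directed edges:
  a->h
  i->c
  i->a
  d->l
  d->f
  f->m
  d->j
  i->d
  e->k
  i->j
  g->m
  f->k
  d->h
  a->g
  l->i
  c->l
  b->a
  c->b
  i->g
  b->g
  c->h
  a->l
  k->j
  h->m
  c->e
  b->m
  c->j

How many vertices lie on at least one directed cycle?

6

A vertex is on a directed cycle iff it belongs to a strongly connected component of size ≥ 2 (or has a self-loop).
The vertices on cycles are {a, b, c, d, i, l} — 6 in total.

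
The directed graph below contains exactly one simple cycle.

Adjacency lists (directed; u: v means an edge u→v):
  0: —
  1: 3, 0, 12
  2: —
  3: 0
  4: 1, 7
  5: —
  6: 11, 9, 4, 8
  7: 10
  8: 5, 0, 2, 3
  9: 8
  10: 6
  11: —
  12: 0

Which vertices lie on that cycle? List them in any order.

4, 6, 7, 10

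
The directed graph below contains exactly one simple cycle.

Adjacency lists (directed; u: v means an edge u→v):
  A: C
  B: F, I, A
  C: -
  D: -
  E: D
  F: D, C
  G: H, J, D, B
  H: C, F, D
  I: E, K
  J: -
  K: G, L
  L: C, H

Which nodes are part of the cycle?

B, G, I, K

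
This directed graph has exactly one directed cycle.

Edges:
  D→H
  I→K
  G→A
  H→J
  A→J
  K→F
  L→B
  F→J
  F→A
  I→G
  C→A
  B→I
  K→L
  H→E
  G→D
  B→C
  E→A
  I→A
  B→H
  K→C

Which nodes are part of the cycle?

B, I, K, L

DFS with gray/black marking from I:
I gray
  K gray
    F gray
      J gray
      J black
      A gray
        A→J: J black — skip
      A black
    F black
    C gray
      C→A: A black — skip
    C black
    L gray
      B gray
        H gray
          E gray
            E→A: A black — skip
          E black
          H→J: J black — skip
        H black
        B→C: C black — skip
        B→I: I is gray → back edge
Back edge closes the cycle I → K → L → B → I; its vertices are {B, I, K, L}.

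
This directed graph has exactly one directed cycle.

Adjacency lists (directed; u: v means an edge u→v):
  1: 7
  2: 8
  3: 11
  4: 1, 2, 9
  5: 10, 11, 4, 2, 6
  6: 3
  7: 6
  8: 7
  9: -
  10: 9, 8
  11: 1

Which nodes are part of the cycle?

1, 3, 6, 7, 11

DFS with gray/black marking from 6:
6 gray
  3 gray
    11 gray
      1 gray
        7 gray
          7→6: 6 is gray → back edge
Back edge closes the cycle 6 → 3 → 11 → 1 → 7 → 6; its vertices are {1, 3, 6, 7, 11}.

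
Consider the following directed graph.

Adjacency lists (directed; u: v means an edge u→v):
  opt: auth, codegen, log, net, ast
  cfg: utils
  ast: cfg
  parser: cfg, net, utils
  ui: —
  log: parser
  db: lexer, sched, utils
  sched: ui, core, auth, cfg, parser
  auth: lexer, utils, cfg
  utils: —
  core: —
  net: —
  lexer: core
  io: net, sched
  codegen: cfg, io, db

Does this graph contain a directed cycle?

DFS with white/gray/black marking, starting from auth:
auth gray
  lexer gray
    core gray
    core black
  lexer black
  utils gray
  utils black
  cfg gray
    cfg→utils: utils black — skip
  cfg black
auth black
opt gray
  opt→auth: auth black — skip
  codegen gray
    codegen→cfg: cfg black — skip
    io gray
      net gray
      net black
      sched gray
        ui gray
        ui black
        sched→core: core black — skip
        sched→auth: auth black — skip
        sched→cfg: cfg black — skip
        parser gray
          parser→cfg: cfg black — skip
          parser→net: net black — skip
          parser→utils: utils black — skip
        parser black
      sched black
    io black
    db gray
      db→lexer: lexer black — skip
      db→sched: sched black — skip
      db→utils: utils black — skip
    db black
  codegen black
  log gray
    log→parser: parser black — skip
  log black
  opt→net: net black — skip
  ast gray
    ast→cfg: cfg black — skip
  ast black
opt black
Every edge goes to a white or black vertex — no back edge, so the graph is acyclic.

No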